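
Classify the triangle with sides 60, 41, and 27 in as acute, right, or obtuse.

Compare the square of the longest side to the sum of squares of the other two: 27² + 41² = 2410 < 3600 = 60².

obtuse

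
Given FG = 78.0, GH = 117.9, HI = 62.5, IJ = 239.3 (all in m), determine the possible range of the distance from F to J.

The maximum is all hops collinear in one direction: 78.0 + 117.9 + 62.5 + 239.3 = 497.7.
The longest hop is 239.3; the others sum to 258.4. Since 239.3 ≤ 258.4, the path can fold back on itself completely, so the minimum distance is 0.

0 ≤ FJ ≤ 497.7 m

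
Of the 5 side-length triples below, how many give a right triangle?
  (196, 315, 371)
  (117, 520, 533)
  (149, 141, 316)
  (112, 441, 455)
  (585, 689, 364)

(196,315,371): 196²+315² = 137641 = 371² → right
(117,520,533): 117²+520² = 284089 = 533² → right
(149,141,316): 141+149 ≤ 316, not a triangle
(112,441,455): 112²+441² = 207025 = 455² → right
(585,689,364): 364²+585² = 474721 = 689² → right
4 of the 5 are right.

4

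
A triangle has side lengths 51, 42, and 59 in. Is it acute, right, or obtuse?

acute

Compare the square of the longest side to the sum of squares of the other two: 42² + 51² = 4365 > 3481 = 59².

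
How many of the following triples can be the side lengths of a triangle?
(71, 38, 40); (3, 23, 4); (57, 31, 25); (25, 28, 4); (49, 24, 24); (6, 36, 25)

2

(38,40,71): 38+40 > 71 → valid
(3,4,23): 3+4 ≤ 23 → not valid
(25,31,57): 25+31 ≤ 57 → not valid
(4,25,28): 4+25 > 28 → valid
(24,24,49): 24+24 ≤ 49 → not valid
(6,25,36): 6+25 ≤ 36 → not valid
2 of the 6 triples form a triangle.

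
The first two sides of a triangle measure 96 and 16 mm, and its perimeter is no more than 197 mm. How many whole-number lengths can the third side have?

Triangle inequality: 80 < x < 112. Perimeter ≤ 197 gives x ≤ 197 − 96 − 16 = 85.
So 80 < x ≤ 85; integers 81 through 85: 5 values.

5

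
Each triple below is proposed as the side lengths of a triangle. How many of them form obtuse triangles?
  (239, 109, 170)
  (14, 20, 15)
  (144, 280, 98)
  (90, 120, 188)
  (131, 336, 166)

2

(239,109,170): 109²+170² = 40781 < 57121 = 239² → obtuse
(14,20,15): 14²+15² = 421 > 400 = 20² → acute
(144,280,98): 98+144 ≤ 280, not a triangle
(90,120,188): 90²+120² = 22500 < 35344 = 188² → obtuse
(131,336,166): 131+166 ≤ 336, not a triangle
2 of the 5 are obtuse.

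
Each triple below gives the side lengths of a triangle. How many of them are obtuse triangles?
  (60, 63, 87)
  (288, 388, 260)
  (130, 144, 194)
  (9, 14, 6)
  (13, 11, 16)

1

(60,63,87): 60²+63² = 7569 = 87² → right
(288,388,260): 260²+288² = 150544 = 388² → right
(130,144,194): 130²+144² = 37636 = 194² → right
(9,14,6): 6²+9² = 117 < 196 = 14² → obtuse
(13,11,16): 11²+13² = 290 > 256 = 16² → acute
1 of the 5 is obtuse.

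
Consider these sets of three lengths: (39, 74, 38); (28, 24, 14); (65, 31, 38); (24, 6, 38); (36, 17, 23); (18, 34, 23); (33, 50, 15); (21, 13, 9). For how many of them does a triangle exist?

(38,39,74): 38+39 > 74 → valid
(14,24,28): 14+24 > 28 → valid
(31,38,65): 31+38 > 65 → valid
(6,24,38): 6+24 ≤ 38 → not valid
(17,23,36): 17+23 > 36 → valid
(18,23,34): 18+23 > 34 → valid
(15,33,50): 15+33 ≤ 50 → not valid
(9,13,21): 9+13 > 21 → valid
6 of the 8 triples form a triangle.

6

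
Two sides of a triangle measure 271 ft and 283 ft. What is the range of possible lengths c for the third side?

By the triangle inequality, c must be less than 271 + 283 = 554 and greater than |271 − 283| = 12.

12 < c < 554 (ft)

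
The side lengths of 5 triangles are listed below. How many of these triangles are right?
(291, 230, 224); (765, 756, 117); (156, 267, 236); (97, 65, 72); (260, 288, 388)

3

(291,230,224): 224²+230² = 103076 > 84681 = 291² → acute
(765,756,117): 117²+756² = 585225 = 765² → right
(156,267,236): 156²+236² = 80032 > 71289 = 267² → acute
(97,65,72): 65²+72² = 9409 = 97² → right
(260,288,388): 260²+288² = 150544 = 388² → right
3 of the 5 are right.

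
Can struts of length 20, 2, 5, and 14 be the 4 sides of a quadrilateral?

A quadrilateral exists iff every side is shorter than the sum of the others — equivalently, the longest side is less than the sum of the rest.
Longest side 20 < 21 (sum of the remaining 3), so yes.

Yes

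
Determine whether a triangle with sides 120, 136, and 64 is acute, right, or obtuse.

right

Compare the square of the longest side to the sum of squares of the other two: 64² + 120² = 18496 = 136².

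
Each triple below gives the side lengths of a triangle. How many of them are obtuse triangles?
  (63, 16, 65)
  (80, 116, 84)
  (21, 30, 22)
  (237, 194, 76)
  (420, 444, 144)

(63,16,65): 16²+63² = 4225 = 65² → right
(80,116,84): 80²+84² = 13456 = 116² → right
(21,30,22): 21²+22² = 925 > 900 = 30² → acute
(237,194,76): 76²+194² = 43412 < 56169 = 237² → obtuse
(420,444,144): 144²+420² = 197136 = 444² → right
1 of the 5 is obtuse.

1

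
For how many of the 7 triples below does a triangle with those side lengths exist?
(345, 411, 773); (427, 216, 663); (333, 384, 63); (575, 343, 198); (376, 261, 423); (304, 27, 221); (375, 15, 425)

2

(345,411,773): 345+411 ≤ 773 → not valid
(216,427,663): 216+427 ≤ 663 → not valid
(63,333,384): 63+333 > 384 → valid
(198,343,575): 198+343 ≤ 575 → not valid
(261,376,423): 261+376 > 423 → valid
(27,221,304): 27+221 ≤ 304 → not valid
(15,375,425): 15+375 ≤ 425 → not valid
2 of the 7 triples form a triangle.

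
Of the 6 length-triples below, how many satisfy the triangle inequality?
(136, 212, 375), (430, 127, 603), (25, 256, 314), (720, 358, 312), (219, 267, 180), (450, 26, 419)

1

(136,212,375): 136+212 ≤ 375 → not valid
(127,430,603): 127+430 ≤ 603 → not valid
(25,256,314): 25+256 ≤ 314 → not valid
(312,358,720): 312+358 ≤ 720 → not valid
(180,219,267): 180+219 > 267 → valid
(26,419,450): 26+419 ≤ 450 → not valid
1 of the 6 triples forms a triangle.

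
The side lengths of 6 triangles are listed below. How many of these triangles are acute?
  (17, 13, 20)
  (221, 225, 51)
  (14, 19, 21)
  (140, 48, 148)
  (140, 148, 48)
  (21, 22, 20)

(17,13,20): 13²+17² = 458 > 400 = 20² → acute
(221,225,51): 51²+221² = 51442 > 50625 = 225² → acute
(14,19,21): 14²+19² = 557 > 441 = 21² → acute
(140,48,148): 48²+140² = 21904 = 148² → right
(140,148,48): 48²+140² = 21904 = 148² → right
(21,22,20): 20²+21² = 841 > 484 = 22² → acute
4 of the 6 are acute.

4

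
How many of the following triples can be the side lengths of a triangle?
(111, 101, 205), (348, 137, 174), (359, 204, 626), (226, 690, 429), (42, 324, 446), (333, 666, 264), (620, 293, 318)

1

(101,111,205): 101+111 > 205 → valid
(137,174,348): 137+174 ≤ 348 → not valid
(204,359,626): 204+359 ≤ 626 → not valid
(226,429,690): 226+429 ≤ 690 → not valid
(42,324,446): 42+324 ≤ 446 → not valid
(264,333,666): 264+333 ≤ 666 → not valid
(293,318,620): 293+318 ≤ 620 → not valid
1 of the 7 triples forms a triangle.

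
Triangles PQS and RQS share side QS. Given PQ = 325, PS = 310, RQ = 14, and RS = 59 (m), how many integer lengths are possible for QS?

From triangle PQS: 15 < QS < 635.
From triangle RQS: 45 < QS < 73.
Intersection: 45 < QS < 73, so integers 46 through 72: 27 values.

27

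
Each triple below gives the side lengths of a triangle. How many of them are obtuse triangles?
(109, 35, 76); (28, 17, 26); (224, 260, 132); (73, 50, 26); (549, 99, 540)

(109,35,76): 35²+76² = 7001 < 11881 = 109² → obtuse
(28,17,26): 17²+26² = 965 > 784 = 28² → acute
(224,260,132): 132²+224² = 67600 = 260² → right
(73,50,26): 26²+50² = 3176 < 5329 = 73² → obtuse
(549,99,540): 99²+540² = 301401 = 549² → right
2 of the 5 are obtuse.

2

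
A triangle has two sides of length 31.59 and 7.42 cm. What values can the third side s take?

24.17 < s < 39.01

By the triangle inequality, s must be less than 31.59 + 7.42 = 39.01 and greater than |31.59 − 7.42| = 24.17.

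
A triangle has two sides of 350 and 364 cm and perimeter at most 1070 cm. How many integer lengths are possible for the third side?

Triangle inequality: 14 < x < 714. Perimeter ≤ 1070 gives x ≤ 1070 − 350 − 364 = 356.
So 14 < x ≤ 356; integers 15 through 356: 342 values.

342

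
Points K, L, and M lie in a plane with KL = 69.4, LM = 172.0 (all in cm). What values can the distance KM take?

By the triangle inequality, |69.4 − 172.0| ≤ KM ≤ 69.4 + 172.0.

102.6 ≤ KM ≤ 241.4 cm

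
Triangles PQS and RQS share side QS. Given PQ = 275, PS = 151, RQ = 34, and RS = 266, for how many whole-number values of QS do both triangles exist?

67

From triangle PQS: 124 < QS < 426.
From triangle RQS: 232 < QS < 300.
Intersection: 232 < QS < 300, so integers 233 through 299: 67 values.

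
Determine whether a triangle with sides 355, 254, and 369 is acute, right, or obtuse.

acute

Compare the square of the longest side to the sum of squares of the other two: 254² + 355² = 190541 > 136161 = 369².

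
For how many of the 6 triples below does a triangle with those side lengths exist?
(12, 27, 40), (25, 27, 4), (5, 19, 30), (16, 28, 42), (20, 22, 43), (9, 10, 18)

3

(12,27,40): 12+27 ≤ 40 → not valid
(4,25,27): 4+25 > 27 → valid
(5,19,30): 5+19 ≤ 30 → not valid
(16,28,42): 16+28 > 42 → valid
(20,22,43): 20+22 ≤ 43 → not valid
(9,10,18): 9+10 > 18 → valid
3 of the 6 triples form a triangle.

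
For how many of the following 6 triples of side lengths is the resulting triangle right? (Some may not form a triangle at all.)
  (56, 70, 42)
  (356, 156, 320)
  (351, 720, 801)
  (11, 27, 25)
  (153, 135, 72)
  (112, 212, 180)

(56,70,42): 42²+56² = 4900 = 70² → right
(356,156,320): 156²+320² = 126736 = 356² → right
(351,720,801): 351²+720² = 641601 = 801² → right
(11,27,25): 11²+25² = 746 > 729 = 27² → acute
(153,135,72): 72²+135² = 23409 = 153² → right
(112,212,180): 112²+180² = 44944 = 212² → right
5 of the 6 are right.

5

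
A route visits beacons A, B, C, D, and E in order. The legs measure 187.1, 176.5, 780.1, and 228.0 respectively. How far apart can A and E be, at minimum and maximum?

188.5 ≤ AE ≤ 1371.7

The maximum is all hops collinear in one direction: 187.1 + 176.5 + 780.1 + 228.0 = 1371.7.
The longest hop is 780.1; the others sum to 591.6. Folding the others back against it leaves at least 780.1 − 591.6 = 188.5.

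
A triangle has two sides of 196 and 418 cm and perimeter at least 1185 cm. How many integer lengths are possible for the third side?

Triangle inequality: 222 < x < 614. Perimeter ≥ 1185 gives x ≥ 1185 − 196 − 418 = 571.
So 571 ≤ x < 614; integers 571 through 613: 43 values.

43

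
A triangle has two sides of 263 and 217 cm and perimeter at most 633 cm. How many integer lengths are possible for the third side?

Triangle inequality: 46 < x < 480. Perimeter ≤ 633 gives x ≤ 633 − 263 − 217 = 153.
So 46 < x ≤ 153; integers 47 through 153: 107 values.

107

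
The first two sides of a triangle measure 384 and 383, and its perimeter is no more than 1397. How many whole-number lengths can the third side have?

Triangle inequality: 1 < x < 767. Perimeter ≤ 1397 gives x ≤ 1397 − 384 − 383 = 630.
So 1 < x ≤ 630; integers 2 through 630: 629 values.

629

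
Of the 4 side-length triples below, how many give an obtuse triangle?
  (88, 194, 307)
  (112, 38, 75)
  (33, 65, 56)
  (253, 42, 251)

(88,194,307): 88+194 ≤ 307, not a triangle
(112,38,75): 38²+75² = 7069 < 12544 = 112² → obtuse
(33,65,56): 33²+56² = 4225 = 65² → right
(253,42,251): 42²+251² = 64765 > 64009 = 253² → acute
1 of the 4 is obtuse.

1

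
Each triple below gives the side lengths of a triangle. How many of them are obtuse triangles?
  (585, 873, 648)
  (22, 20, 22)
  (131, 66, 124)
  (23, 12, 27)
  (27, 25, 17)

(585,873,648): 585²+648² = 762129 = 873² → right
(22,20,22): 20²+22² = 884 > 484 = 22² → acute
(131,66,124): 66²+124² = 19732 > 17161 = 131² → acute
(23,12,27): 12²+23² = 673 < 729 = 27² → obtuse
(27,25,17): 17²+25² = 914 > 729 = 27² → acute
1 of the 5 is obtuse.

1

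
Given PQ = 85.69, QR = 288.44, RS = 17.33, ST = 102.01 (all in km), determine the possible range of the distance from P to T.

The maximum is all hops collinear in one direction: 85.69 + 288.44 + 17.33 + 102.01 = 493.47.
The longest hop is 288.44; the others sum to 205.03. Folding the others back against it leaves at least 288.44 − 205.03 = 83.41.

83.41 ≤ PT ≤ 493.47 km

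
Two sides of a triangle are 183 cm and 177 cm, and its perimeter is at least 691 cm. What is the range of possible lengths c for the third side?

Triangle inequality alone gives 6 < c < 360.
The perimeter condition gives c ≥ 691 − 183 − 177 = 331.
Intersecting the two: 331 ≤ c < 360.

331 ≤ c < 360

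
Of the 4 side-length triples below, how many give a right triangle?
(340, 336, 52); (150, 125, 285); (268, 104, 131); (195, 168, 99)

(340,336,52): 52²+336² = 115600 = 340² → right
(150,125,285): 125+150 ≤ 285, not a triangle
(268,104,131): 104+131 ≤ 268, not a triangle
(195,168,99): 99²+168² = 38025 = 195² → right
2 of the 4 are right.

2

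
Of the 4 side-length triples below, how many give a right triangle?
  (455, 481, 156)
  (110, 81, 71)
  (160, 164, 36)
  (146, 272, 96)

2

(455,481,156): 156²+455² = 231361 = 481² → right
(110,81,71): 71²+81² = 11602 < 12100 = 110² → obtuse
(160,164,36): 36²+160² = 26896 = 164² → right
(146,272,96): 96+146 ≤ 272, not a triangle
2 of the 4 are right.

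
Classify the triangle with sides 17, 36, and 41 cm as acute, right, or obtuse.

Compare the square of the longest side to the sum of squares of the other two: 17² + 36² = 1585 < 1681 = 41².

obtuse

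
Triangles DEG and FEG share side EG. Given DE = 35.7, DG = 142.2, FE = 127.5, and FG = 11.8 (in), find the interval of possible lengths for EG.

From triangle DEG: |35.7 − 142.2| < EG < 35.7 + 142.2, i.e. 106.5 < EG < 177.9.
From triangle FEG: 115.7 < EG < 139.3.
Both must hold, so EG lies in the intersection.

115.7 < EG < 139.3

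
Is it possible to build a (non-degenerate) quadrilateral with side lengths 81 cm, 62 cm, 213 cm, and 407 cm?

For a quadrilateral, each side must be shorter than the sum of the others.
Here the longest side is 407, but the remaining 3 sides sum to only 356.

No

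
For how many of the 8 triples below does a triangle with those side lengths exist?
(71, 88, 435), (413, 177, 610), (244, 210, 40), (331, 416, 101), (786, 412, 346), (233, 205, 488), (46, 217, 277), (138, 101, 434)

2

(71,88,435): 71+88 ≤ 435 → not valid
(177,413,610): 177+413 ≤ 610 → not valid
(40,210,244): 40+210 > 244 → valid
(101,331,416): 101+331 > 416 → valid
(346,412,786): 346+412 ≤ 786 → not valid
(205,233,488): 205+233 ≤ 488 → not valid
(46,217,277): 46+217 ≤ 277 → not valid
(101,138,434): 101+138 ≤ 434 → not valid
2 of the 8 triples form a triangle.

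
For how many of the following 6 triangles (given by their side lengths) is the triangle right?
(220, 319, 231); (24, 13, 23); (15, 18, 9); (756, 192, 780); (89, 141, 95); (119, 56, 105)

(220,319,231): 220²+231² = 101761 = 319² → right
(24,13,23): 13²+23² = 698 > 576 = 24² → acute
(15,18,9): 9²+15² = 306 < 324 = 18² → obtuse
(756,192,780): 192²+756² = 608400 = 780² → right
(89,141,95): 89²+95² = 16946 < 19881 = 141² → obtuse
(119,56,105): 56²+105² = 14161 = 119² → right
3 of the 6 are right.

3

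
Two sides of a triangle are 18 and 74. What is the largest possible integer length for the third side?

91

The third side must be strictly less than 18 + 74 = 92.
The largest integer below 92 is 91.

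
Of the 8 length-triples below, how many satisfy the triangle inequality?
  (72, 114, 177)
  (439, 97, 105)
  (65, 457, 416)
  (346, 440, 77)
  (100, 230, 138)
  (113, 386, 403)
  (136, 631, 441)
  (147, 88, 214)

(72,114,177): 72+114 > 177 → valid
(97,105,439): 97+105 ≤ 439 → not valid
(65,416,457): 65+416 > 457 → valid
(77,346,440): 77+346 ≤ 440 → not valid
(100,138,230): 100+138 > 230 → valid
(113,386,403): 113+386 > 403 → valid
(136,441,631): 136+441 ≤ 631 → not valid
(88,147,214): 88+147 > 214 → valid
5 of the 8 triples form a triangle.

5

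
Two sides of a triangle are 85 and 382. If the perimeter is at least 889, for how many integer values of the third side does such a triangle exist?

Triangle inequality: 297 < x < 467. Perimeter ≥ 889 gives x ≥ 889 − 85 − 382 = 422.
So 422 ≤ x < 467; integers 422 through 466: 45 values.

45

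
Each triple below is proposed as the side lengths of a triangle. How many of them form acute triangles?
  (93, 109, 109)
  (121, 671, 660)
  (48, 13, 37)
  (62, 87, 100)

(93,109,109): 93²+109² = 20530 > 11881 = 109² → acute
(121,671,660): 121²+660² = 450241 = 671² → right
(48,13,37): 13²+37² = 1538 < 2304 = 48² → obtuse
(62,87,100): 62²+87² = 11413 > 10000 = 100² → acute
2 of the 4 are acute.

2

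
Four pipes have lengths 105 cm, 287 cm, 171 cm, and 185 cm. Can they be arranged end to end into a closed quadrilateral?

Yes

A quadrilateral exists iff every side is shorter than the sum of the others — equivalently, the longest side is less than the sum of the rest.
Longest side 287 < 461 (sum of the remaining 3), so yes.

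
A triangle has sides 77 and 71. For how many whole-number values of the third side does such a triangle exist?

The third side lies in the open interval (6, 148).
Integers from 7 to 147 inclusive: 147 − 7 + 1 = 141.

141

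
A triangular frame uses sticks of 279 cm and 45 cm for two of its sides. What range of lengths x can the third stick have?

By the triangle inequality, x must be less than 279 + 45 = 324 and greater than |279 − 45| = 234.

234 < x < 324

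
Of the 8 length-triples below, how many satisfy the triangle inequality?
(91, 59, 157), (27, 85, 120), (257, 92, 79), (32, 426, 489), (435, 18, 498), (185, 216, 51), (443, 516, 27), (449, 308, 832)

1

(59,91,157): 59+91 ≤ 157 → not valid
(27,85,120): 27+85 ≤ 120 → not valid
(79,92,257): 79+92 ≤ 257 → not valid
(32,426,489): 32+426 ≤ 489 → not valid
(18,435,498): 18+435 ≤ 498 → not valid
(51,185,216): 51+185 > 216 → valid
(27,443,516): 27+443 ≤ 516 → not valid
(308,449,832): 308+449 ≤ 832 → not valid
1 of the 8 triples forms a triangle.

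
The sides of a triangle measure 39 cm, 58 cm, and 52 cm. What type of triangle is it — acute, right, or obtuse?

acute

Compare the square of the longest side to the sum of squares of the other two: 39² + 52² = 4225 > 3364 = 58².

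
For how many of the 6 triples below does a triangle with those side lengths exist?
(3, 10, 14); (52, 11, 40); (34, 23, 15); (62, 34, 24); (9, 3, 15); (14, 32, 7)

(3,10,14): 3+10 ≤ 14 → not valid
(11,40,52): 11+40 ≤ 52 → not valid
(15,23,34): 15+23 > 34 → valid
(24,34,62): 24+34 ≤ 62 → not valid
(3,9,15): 3+9 ≤ 15 → not valid
(7,14,32): 7+14 ≤ 32 → not valid
1 of the 6 triples forms a triangle.

1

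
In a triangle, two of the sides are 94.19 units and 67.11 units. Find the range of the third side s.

27.08 < s < 161.30

By the triangle inequality, s must be less than 94.19 + 67.11 = 161.30 and greater than |94.19 − 67.11| = 27.08.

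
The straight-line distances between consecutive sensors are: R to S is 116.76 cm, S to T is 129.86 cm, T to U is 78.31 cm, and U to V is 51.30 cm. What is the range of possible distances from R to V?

0 ≤ RV ≤ 376.23 cm

The maximum is all hops collinear in one direction: 116.76 + 129.86 + 78.31 + 51.30 = 376.23.
The longest hop is 129.86; the others sum to 246.37. Since 129.86 ≤ 246.37, the path can fold back on itself completely, so the minimum distance is 0.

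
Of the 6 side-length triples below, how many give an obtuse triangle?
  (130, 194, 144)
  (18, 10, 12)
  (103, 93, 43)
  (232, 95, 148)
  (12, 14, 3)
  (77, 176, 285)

(130,194,144): 130²+144² = 37636 = 194² → right
(18,10,12): 10²+12² = 244 < 324 = 18² → obtuse
(103,93,43): 43²+93² = 10498 < 10609 = 103² → obtuse
(232,95,148): 95²+148² = 30929 < 53824 = 232² → obtuse
(12,14,3): 3²+12² = 153 < 196 = 14² → obtuse
(77,176,285): 77+176 ≤ 285, not a triangle
4 of the 6 are obtuse.

4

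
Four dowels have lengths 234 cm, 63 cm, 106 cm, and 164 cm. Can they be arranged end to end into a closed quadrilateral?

Yes

A quadrilateral exists iff every side is shorter than the sum of the others — equivalently, the longest side is less than the sum of the rest.
Longest side 234 < 333 (sum of the remaining 3), so yes.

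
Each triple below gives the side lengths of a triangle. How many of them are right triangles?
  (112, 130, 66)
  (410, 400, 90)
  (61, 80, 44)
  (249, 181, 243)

(112,130,66): 66²+112² = 16900 = 130² → right
(410,400,90): 90²+400² = 168100 = 410² → right
(61,80,44): 44²+61² = 5657 < 6400 = 80² → obtuse
(249,181,243): 181²+243² = 91810 > 62001 = 249² → acute
2 of the 4 are right.

2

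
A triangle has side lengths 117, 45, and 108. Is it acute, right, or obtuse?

Compare the square of the longest side to the sum of squares of the other two: 45² + 108² = 13689 = 117².

right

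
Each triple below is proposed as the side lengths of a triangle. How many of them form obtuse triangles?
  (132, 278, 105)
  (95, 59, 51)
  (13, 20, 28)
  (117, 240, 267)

(132,278,105): 105+132 ≤ 278, not a triangle
(95,59,51): 51²+59² = 6082 < 9025 = 95² → obtuse
(13,20,28): 13²+20² = 569 < 784 = 28² → obtuse
(117,240,267): 117²+240² = 71289 = 267² → right
2 of the 4 are obtuse.

2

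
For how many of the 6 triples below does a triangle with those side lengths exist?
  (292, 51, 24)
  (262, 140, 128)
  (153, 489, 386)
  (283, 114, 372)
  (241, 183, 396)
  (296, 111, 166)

4

(24,51,292): 24+51 ≤ 292 → not valid
(128,140,262): 128+140 > 262 → valid
(153,386,489): 153+386 > 489 → valid
(114,283,372): 114+283 > 372 → valid
(183,241,396): 183+241 > 396 → valid
(111,166,296): 111+166 ≤ 296 → not valid
4 of the 6 triples form a triangle.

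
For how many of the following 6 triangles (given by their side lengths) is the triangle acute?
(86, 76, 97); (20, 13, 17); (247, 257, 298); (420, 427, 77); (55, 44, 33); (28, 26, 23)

(86,76,97): 76²+86² = 13172 > 9409 = 97² → acute
(20,13,17): 13²+17² = 458 > 400 = 20² → acute
(247,257,298): 247²+257² = 127058 > 88804 = 298² → acute
(420,427,77): 77²+420² = 182329 = 427² → right
(55,44,33): 33²+44² = 3025 = 55² → right
(28,26,23): 23²+26² = 1205 > 784 = 28² → acute
4 of the 6 are acute.

4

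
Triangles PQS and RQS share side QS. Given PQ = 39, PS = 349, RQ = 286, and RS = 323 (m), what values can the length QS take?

From triangle PQS: |39 − 349| < QS < 39 + 349, i.e. 310 < QS < 388.
From triangle RQS: 37 < QS < 609.
Both must hold, so QS lies in the intersection.

310 < QS < 388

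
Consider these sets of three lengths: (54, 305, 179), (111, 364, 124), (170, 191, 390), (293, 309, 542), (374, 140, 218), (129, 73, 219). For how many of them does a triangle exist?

(54,179,305): 54+179 ≤ 305 → not valid
(111,124,364): 111+124 ≤ 364 → not valid
(170,191,390): 170+191 ≤ 390 → not valid
(293,309,542): 293+309 > 542 → valid
(140,218,374): 140+218 ≤ 374 → not valid
(73,129,219): 73+129 ≤ 219 → not valid
1 of the 6 triples forms a triangle.

1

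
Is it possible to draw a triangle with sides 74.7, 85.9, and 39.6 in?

The longest side is 85.9, and the other two sum to 114.3.
Since 114.3 > 85.9, the triangle inequality holds.

Yes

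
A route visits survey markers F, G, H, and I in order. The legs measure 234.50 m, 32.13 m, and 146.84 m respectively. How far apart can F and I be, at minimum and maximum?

55.53 ≤ FI ≤ 413.47 m

The maximum is all hops collinear in one direction: 234.50 + 32.13 + 146.84 = 413.47.
The longest hop is 234.50; the others sum to 178.97. Folding the others back against it leaves at least 234.50 − 178.97 = 55.53.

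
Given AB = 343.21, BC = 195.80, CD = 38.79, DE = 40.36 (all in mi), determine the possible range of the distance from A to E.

The maximum is all hops collinear in one direction: 343.21 + 195.80 + 38.79 + 40.36 = 618.16.
The longest hop is 343.21; the others sum to 274.95. Folding the others back against it leaves at least 343.21 − 274.95 = 68.26.

68.26 ≤ AE ≤ 618.16 mi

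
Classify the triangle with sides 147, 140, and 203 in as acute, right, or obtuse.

Compare the square of the longest side to the sum of squares of the other two: 140² + 147² = 41209 = 203².

right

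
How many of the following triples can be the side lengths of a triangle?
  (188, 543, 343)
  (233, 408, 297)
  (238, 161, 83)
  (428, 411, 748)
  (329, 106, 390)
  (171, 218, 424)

(188,343,543): 188+343 ≤ 543 → not valid
(233,297,408): 233+297 > 408 → valid
(83,161,238): 83+161 > 238 → valid
(411,428,748): 411+428 > 748 → valid
(106,329,390): 106+329 > 390 → valid
(171,218,424): 171+218 ≤ 424 → not valid
4 of the 6 triples form a triangle.

4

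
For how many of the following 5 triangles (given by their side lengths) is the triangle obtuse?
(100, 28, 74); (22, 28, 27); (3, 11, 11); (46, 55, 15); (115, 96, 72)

(100,28,74): 28²+74² = 6260 < 10000 = 100² → obtuse
(22,28,27): 22²+27² = 1213 > 784 = 28² → acute
(3,11,11): 3²+11² = 130 > 121 = 11² → acute
(46,55,15): 15²+46² = 2341 < 3025 = 55² → obtuse
(115,96,72): 72²+96² = 14400 > 13225 = 115² → acute
2 of the 5 are obtuse.

2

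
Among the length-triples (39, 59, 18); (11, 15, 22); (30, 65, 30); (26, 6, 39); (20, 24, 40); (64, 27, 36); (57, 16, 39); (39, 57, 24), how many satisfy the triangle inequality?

3

(18,39,59): 18+39 ≤ 59 → not valid
(11,15,22): 11+15 > 22 → valid
(30,30,65): 30+30 ≤ 65 → not valid
(6,26,39): 6+26 ≤ 39 → not valid
(20,24,40): 20+24 > 40 → valid
(27,36,64): 27+36 ≤ 64 → not valid
(16,39,57): 16+39 ≤ 57 → not valid
(24,39,57): 24+39 > 57 → valid
3 of the 8 triples form a triangle.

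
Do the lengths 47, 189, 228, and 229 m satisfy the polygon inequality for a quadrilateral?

A quadrilateral exists iff every side is shorter than the sum of the others — equivalently, the longest side is less than the sum of the rest.
Longest side 229 < 464 (sum of the remaining 3), so yes.

Yes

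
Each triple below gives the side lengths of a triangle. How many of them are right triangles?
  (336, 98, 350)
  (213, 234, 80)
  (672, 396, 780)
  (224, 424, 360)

(336,98,350): 98²+336² = 122500 = 350² → right
(213,234,80): 80²+213² = 51769 < 54756 = 234² → obtuse
(672,396,780): 396²+672² = 608400 = 780² → right
(224,424,360): 224²+360² = 179776 = 424² → right
3 of the 4 are right.

3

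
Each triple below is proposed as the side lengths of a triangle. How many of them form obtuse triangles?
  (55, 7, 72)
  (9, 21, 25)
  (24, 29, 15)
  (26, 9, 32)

(55,7,72): 7+55 ≤ 72, not a triangle
(9,21,25): 9²+21² = 522 < 625 = 25² → obtuse
(24,29,15): 15²+24² = 801 < 841 = 29² → obtuse
(26,9,32): 9²+26² = 757 < 1024 = 32² → obtuse
3 of the 4 are obtuse.

3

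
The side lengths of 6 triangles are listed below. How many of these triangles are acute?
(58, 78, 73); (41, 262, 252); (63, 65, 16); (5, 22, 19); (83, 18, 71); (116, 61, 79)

1

(58,78,73): 58²+73² = 8693 > 6084 = 78² → acute
(41,262,252): 41²+252² = 65185 < 68644 = 262² → obtuse
(63,65,16): 16²+63² = 4225 = 65² → right
(5,22,19): 5²+19² = 386 < 484 = 22² → obtuse
(83,18,71): 18²+71² = 5365 < 6889 = 83² → obtuse
(116,61,79): 61²+79² = 9962 < 13456 = 116² → obtuse
1 of the 6 is acute.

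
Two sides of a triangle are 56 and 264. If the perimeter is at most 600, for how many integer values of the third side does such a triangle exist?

Triangle inequality: 208 < x < 320. Perimeter ≤ 600 gives x ≤ 600 − 56 − 264 = 280.
So 208 < x ≤ 280; integers 209 through 280: 72 values.

72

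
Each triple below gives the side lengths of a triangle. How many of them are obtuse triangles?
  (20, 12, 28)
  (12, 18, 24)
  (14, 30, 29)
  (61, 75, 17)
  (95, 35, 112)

(20,12,28): 12²+20² = 544 < 784 = 28² → obtuse
(12,18,24): 12²+18² = 468 < 576 = 24² → obtuse
(14,30,29): 14²+29² = 1037 > 900 = 30² → acute
(61,75,17): 17²+61² = 4010 < 5625 = 75² → obtuse
(95,35,112): 35²+95² = 10250 < 12544 = 112² → obtuse
4 of the 5 are obtuse.

4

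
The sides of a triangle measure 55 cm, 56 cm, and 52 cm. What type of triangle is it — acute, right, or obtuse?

Compare the square of the longest side to the sum of squares of the other two: 52² + 55² = 5729 > 3136 = 56².

acute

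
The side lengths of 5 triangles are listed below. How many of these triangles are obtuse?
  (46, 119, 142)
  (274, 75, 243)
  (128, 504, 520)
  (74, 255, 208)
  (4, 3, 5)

3

(46,119,142): 46²+119² = 16277 < 20164 = 142² → obtuse
(274,75,243): 75²+243² = 64674 < 75076 = 274² → obtuse
(128,504,520): 128²+504² = 270400 = 520² → right
(74,255,208): 74²+208² = 48740 < 65025 = 255² → obtuse
(4,3,5): 3²+4² = 25 = 5² → right
3 of the 5 are obtuse.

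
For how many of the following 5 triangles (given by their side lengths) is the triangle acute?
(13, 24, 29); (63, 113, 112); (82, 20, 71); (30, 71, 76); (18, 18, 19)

3

(13,24,29): 13²+24² = 745 < 841 = 29² → obtuse
(63,113,112): 63²+112² = 16513 > 12769 = 113² → acute
(82,20,71): 20²+71² = 5441 < 6724 = 82² → obtuse
(30,71,76): 30²+71² = 5941 > 5776 = 76² → acute
(18,18,19): 18²+18² = 648 > 361 = 19² → acute
3 of the 5 are acute.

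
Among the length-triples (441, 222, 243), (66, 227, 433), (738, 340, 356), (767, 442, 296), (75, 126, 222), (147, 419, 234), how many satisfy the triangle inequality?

(222,243,441): 222+243 > 441 → valid
(66,227,433): 66+227 ≤ 433 → not valid
(340,356,738): 340+356 ≤ 738 → not valid
(296,442,767): 296+442 ≤ 767 → not valid
(75,126,222): 75+126 ≤ 222 → not valid
(147,234,419): 147+234 ≤ 419 → not valid
1 of the 6 triples forms a triangle.

1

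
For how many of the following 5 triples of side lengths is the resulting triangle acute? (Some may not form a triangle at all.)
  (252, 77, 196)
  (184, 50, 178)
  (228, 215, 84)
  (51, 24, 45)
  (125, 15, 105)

(252,77,196): 77²+196² = 44345 < 63504 = 252² → obtuse
(184,50,178): 50²+178² = 34184 > 33856 = 184² → acute
(228,215,84): 84²+215² = 53281 > 51984 = 228² → acute
(51,24,45): 24²+45² = 2601 = 51² → right
(125,15,105): 15+105 ≤ 125, not a triangle
2 of the 5 are acute.

2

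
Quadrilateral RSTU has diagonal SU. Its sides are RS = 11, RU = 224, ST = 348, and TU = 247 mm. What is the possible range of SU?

213 < SU < 235

From triangle RSU: |11 − 224| < SU < 11 + 224, i.e. 213 < SU < 235.
From triangle TSU: 101 < SU < 595.
Both must hold, so SU lies in the intersection.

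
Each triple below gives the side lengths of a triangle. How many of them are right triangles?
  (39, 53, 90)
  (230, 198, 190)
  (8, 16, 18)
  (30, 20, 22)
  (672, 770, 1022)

(39,53,90): 39²+53² = 4330 < 8100 = 90² → obtuse
(230,198,190): 190²+198² = 75304 > 52900 = 230² → acute
(8,16,18): 8²+16² = 320 < 324 = 18² → obtuse
(30,20,22): 20²+22² = 884 < 900 = 30² → obtuse
(672,770,1022): 672²+770² = 1044484 = 1022² → right
1 of the 5 is right.

1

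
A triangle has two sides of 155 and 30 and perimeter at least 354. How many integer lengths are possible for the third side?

16

Triangle inequality: 125 < x < 185. Perimeter ≥ 354 gives x ≥ 354 − 155 − 30 = 169.
So 169 ≤ x < 185; integers 169 through 184: 16 values.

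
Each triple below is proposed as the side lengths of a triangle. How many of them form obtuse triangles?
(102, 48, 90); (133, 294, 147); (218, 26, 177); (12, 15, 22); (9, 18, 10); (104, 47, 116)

(102,48,90): 48²+90² = 10404 = 102² → right
(133,294,147): 133+147 ≤ 294, not a triangle
(218,26,177): 26+177 ≤ 218, not a triangle
(12,15,22): 12²+15² = 369 < 484 = 22² → obtuse
(9,18,10): 9²+10² = 181 < 324 = 18² → obtuse
(104,47,116): 47²+104² = 13025 < 13456 = 116² → obtuse
3 of the 6 are obtuse.

3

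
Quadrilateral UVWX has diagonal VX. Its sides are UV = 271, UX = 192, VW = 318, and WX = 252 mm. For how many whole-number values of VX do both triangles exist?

383

From triangle UVX: 79 < VX < 463.
From triangle WVX: 66 < VX < 570.
Intersection: 79 < VX < 463, so integers 80 through 462: 383 values.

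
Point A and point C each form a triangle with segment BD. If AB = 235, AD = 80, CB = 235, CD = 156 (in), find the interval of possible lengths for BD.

155 < BD < 315

From triangle ABD: |235 − 80| < BD < 235 + 80, i.e. 155 < BD < 315.
From triangle CBD: 79 < BD < 391.
Both must hold, so BD lies in the intersection.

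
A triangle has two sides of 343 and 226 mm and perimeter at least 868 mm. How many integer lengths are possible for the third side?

270

Triangle inequality: 117 < x < 569. Perimeter ≥ 868 gives x ≥ 868 − 343 − 226 = 299.
So 299 ≤ x < 569; integers 299 through 568: 270 values.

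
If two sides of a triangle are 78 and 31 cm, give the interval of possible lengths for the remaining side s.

47 < s < 109

By the triangle inequality, s must be less than 78 + 31 = 109 and greater than |78 − 31| = 47.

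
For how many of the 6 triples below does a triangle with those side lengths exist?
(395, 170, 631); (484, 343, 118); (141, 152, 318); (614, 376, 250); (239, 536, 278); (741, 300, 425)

(170,395,631): 170+395 ≤ 631 → not valid
(118,343,484): 118+343 ≤ 484 → not valid
(141,152,318): 141+152 ≤ 318 → not valid
(250,376,614): 250+376 > 614 → valid
(239,278,536): 239+278 ≤ 536 → not valid
(300,425,741): 300+425 ≤ 741 → not valid
1 of the 6 triples forms a triangle.

1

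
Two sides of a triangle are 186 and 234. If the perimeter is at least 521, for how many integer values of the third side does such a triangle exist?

319

Triangle inequality: 48 < x < 420. Perimeter ≥ 521 gives x ≥ 521 − 186 − 234 = 101.
So 101 ≤ x < 420; integers 101 through 419: 319 values.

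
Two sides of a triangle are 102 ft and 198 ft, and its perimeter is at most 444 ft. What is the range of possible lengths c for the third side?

Triangle inequality alone gives 96 < c < 300.
The perimeter condition gives c ≤ 444 − 102 − 198 = 144.
Intersecting the two: 96 < c ≤ 144.

96 < c ≤ 144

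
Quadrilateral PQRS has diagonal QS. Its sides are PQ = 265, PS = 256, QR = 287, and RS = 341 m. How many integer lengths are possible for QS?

466

From triangle PQS: 9 < QS < 521.
From triangle RQS: 54 < QS < 628.
Intersection: 54 < QS < 521, so integers 55 through 520: 466 values.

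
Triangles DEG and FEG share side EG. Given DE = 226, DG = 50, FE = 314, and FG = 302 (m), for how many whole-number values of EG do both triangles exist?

From triangle DEG: 176 < EG < 276.
From triangle FEG: 12 < EG < 616.
Intersection: 176 < EG < 276, so integers 177 through 275: 99 values.

99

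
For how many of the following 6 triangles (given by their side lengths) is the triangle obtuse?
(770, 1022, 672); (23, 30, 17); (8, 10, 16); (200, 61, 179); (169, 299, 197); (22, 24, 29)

4

(770,1022,672): 672²+770² = 1044484 = 1022² → right
(23,30,17): 17²+23² = 818 < 900 = 30² → obtuse
(8,10,16): 8²+10² = 164 < 256 = 16² → obtuse
(200,61,179): 61²+179² = 35762 < 40000 = 200² → obtuse
(169,299,197): 169²+197² = 67370 < 89401 = 299² → obtuse
(22,24,29): 22²+24² = 1060 > 841 = 29² → acute
4 of the 6 are obtuse.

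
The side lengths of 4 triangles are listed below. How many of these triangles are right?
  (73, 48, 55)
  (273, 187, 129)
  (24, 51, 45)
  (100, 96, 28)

3

(73,48,55): 48²+55² = 5329 = 73² → right
(273,187,129): 129²+187² = 51610 < 74529 = 273² → obtuse
(24,51,45): 24²+45² = 2601 = 51² → right
(100,96,28): 28²+96² = 10000 = 100² → right
3 of the 4 are right.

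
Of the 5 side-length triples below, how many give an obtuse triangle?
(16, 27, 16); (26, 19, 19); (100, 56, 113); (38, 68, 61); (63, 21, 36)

(16,27,16): 16²+16² = 512 < 729 = 27² → obtuse
(26,19,19): 19²+19² = 722 > 676 = 26² → acute
(100,56,113): 56²+100² = 13136 > 12769 = 113² → acute
(38,68,61): 38²+61² = 5165 > 4624 = 68² → acute
(63,21,36): 21+36 ≤ 63, not a triangle
1 of the 5 is obtuse.

1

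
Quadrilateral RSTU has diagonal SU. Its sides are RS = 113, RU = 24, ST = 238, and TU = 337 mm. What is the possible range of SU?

From triangle RSU: |113 − 24| < SU < 113 + 24, i.e. 89 < SU < 137.
From triangle TSU: 99 < SU < 575.
Both must hold, so SU lies in the intersection.

99 < SU < 137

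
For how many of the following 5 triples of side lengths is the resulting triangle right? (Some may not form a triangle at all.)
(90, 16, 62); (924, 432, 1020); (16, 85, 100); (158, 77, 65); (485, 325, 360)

2

(90,16,62): 16+62 ≤ 90, not a triangle
(924,432,1020): 432²+924² = 1040400 = 1020² → right
(16,85,100): 16²+85² = 7481 < 10000 = 100² → obtuse
(158,77,65): 65+77 ≤ 158, not a triangle
(485,325,360): 325²+360² = 235225 = 485² → right
2 of the 5 are right.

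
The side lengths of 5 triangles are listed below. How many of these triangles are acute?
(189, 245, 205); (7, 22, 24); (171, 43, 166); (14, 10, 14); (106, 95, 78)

4

(189,245,205): 189²+205² = 77746 > 60025 = 245² → acute
(7,22,24): 7²+22² = 533 < 576 = 24² → obtuse
(171,43,166): 43²+166² = 29405 > 29241 = 171² → acute
(14,10,14): 10²+14² = 296 > 196 = 14² → acute
(106,95,78): 78²+95² = 15109 > 11236 = 106² → acute
4 of the 5 are acute.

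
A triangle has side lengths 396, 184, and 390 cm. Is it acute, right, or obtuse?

Compare the square of the longest side to the sum of squares of the other two: 184² + 390² = 185956 > 156816 = 396².

acute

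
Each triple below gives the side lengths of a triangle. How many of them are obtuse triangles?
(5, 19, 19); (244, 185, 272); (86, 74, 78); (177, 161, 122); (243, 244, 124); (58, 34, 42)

(5,19,19): 5²+19² = 386 > 361 = 19² → acute
(244,185,272): 185²+244² = 93761 > 73984 = 272² → acute
(86,74,78): 74²+78² = 11560 > 7396 = 86² → acute
(177,161,122): 122²+161² = 40805 > 31329 = 177² → acute
(243,244,124): 124²+243² = 74425 > 59536 = 244² → acute
(58,34,42): 34²+42² = 2920 < 3364 = 58² → obtuse
1 of the 6 is obtuse.

1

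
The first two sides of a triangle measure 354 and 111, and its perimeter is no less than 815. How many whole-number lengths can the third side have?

115

Triangle inequality: 243 < x < 465. Perimeter ≥ 815 gives x ≥ 815 − 354 − 111 = 350.
So 350 ≤ x < 465; integers 350 through 464: 115 values.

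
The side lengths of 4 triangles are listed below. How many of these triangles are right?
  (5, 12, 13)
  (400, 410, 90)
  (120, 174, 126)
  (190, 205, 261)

3

(5,12,13): 5²+12² = 169 = 13² → right
(400,410,90): 90²+400² = 168100 = 410² → right
(120,174,126): 120²+126² = 30276 = 174² → right
(190,205,261): 190²+205² = 78125 > 68121 = 261² → acute
3 of the 4 are right.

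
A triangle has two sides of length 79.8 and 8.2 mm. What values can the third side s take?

71.6 < s < 88.0

By the triangle inequality, s must be less than 79.8 + 8.2 = 88.0 and greater than |79.8 − 8.2| = 71.6.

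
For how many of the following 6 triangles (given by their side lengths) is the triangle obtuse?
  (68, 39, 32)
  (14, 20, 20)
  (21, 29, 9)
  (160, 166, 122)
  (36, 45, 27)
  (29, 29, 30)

2

(68,39,32): 32²+39² = 2545 < 4624 = 68² → obtuse
(14,20,20): 14²+20² = 596 > 400 = 20² → acute
(21,29,9): 9²+21² = 522 < 841 = 29² → obtuse
(160,166,122): 122²+160² = 40484 > 27556 = 166² → acute
(36,45,27): 27²+36² = 2025 = 45² → right
(29,29,30): 29²+29² = 1682 > 900 = 30² → acute
2 of the 6 are obtuse.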